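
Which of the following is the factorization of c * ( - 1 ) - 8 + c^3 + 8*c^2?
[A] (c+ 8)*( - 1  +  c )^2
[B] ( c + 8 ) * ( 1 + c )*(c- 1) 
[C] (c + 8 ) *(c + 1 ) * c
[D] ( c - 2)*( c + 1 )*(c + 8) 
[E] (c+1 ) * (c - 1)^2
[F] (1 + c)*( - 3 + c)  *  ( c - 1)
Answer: B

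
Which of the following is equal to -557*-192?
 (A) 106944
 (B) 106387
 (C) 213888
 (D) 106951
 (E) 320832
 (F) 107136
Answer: A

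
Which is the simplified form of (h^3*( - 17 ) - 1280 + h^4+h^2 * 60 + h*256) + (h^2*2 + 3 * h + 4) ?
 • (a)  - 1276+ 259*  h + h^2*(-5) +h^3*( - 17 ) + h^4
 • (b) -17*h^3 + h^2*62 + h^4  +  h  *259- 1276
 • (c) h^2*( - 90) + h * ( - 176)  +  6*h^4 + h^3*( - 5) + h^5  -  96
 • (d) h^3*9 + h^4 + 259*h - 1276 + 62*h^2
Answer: b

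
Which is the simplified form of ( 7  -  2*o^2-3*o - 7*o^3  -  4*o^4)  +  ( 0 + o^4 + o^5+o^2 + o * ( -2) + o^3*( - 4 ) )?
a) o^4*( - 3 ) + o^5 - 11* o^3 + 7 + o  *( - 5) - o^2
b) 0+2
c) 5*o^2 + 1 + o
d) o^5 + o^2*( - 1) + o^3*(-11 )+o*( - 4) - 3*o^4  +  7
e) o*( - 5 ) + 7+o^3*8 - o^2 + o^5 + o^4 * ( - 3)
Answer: a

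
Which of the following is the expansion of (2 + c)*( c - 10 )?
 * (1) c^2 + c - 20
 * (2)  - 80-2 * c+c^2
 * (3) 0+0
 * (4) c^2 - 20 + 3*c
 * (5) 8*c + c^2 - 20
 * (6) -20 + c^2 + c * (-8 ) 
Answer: 6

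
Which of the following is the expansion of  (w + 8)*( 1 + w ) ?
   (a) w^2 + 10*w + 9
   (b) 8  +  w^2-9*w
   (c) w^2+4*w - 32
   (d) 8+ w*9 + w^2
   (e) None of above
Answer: d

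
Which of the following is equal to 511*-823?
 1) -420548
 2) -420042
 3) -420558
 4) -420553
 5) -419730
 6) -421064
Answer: 4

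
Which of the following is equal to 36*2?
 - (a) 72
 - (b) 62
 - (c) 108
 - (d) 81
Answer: a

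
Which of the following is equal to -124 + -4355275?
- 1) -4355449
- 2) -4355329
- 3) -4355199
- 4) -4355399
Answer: 4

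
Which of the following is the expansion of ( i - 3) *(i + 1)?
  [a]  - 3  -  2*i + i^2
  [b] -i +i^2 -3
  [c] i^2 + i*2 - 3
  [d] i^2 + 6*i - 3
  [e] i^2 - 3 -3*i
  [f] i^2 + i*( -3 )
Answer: a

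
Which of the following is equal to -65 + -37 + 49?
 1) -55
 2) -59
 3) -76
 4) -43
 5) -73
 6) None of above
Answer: 6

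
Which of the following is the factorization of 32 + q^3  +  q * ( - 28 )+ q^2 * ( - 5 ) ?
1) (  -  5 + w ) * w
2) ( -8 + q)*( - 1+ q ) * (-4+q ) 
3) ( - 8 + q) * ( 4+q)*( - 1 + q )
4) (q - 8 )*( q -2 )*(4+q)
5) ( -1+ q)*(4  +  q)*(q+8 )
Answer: 3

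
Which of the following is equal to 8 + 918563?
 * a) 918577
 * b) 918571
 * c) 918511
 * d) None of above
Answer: b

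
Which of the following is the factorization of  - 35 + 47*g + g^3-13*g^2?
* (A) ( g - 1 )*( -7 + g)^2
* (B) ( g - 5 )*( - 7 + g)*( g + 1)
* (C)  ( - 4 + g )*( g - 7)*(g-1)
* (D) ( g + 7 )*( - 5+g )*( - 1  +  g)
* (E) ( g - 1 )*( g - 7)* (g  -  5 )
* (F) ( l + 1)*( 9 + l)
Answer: E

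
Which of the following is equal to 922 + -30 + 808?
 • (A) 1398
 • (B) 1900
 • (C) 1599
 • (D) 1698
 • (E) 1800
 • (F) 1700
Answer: F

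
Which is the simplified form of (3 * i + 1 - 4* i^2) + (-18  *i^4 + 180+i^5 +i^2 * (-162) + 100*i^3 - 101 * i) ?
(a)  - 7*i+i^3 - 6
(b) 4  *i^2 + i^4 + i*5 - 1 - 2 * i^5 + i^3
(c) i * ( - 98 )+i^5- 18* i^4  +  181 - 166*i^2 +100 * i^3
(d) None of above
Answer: c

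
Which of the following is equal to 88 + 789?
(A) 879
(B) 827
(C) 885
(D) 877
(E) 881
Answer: D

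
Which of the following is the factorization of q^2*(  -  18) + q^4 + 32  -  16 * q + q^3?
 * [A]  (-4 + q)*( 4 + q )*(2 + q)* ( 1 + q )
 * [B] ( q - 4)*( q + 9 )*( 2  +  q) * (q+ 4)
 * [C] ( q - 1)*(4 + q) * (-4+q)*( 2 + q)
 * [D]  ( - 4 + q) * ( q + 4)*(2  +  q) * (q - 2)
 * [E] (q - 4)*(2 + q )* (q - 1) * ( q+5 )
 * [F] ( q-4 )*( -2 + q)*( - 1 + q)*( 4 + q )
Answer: C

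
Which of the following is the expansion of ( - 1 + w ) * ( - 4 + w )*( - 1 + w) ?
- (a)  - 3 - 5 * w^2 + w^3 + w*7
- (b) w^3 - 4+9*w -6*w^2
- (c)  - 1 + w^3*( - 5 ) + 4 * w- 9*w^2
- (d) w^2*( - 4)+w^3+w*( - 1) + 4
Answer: b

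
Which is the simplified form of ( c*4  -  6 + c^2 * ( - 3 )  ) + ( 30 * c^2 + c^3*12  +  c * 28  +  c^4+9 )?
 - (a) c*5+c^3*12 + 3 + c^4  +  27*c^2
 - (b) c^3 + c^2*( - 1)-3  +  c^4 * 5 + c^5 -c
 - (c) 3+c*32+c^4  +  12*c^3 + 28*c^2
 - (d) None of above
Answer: d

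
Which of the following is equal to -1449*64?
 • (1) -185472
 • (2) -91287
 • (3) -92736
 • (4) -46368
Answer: 3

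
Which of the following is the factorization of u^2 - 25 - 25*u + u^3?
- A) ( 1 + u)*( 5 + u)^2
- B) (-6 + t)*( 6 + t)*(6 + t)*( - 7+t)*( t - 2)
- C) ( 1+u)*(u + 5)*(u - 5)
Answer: C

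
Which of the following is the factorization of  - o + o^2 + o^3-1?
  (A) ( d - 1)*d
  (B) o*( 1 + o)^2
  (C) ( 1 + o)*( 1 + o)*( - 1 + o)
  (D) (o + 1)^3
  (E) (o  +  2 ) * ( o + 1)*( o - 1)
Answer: C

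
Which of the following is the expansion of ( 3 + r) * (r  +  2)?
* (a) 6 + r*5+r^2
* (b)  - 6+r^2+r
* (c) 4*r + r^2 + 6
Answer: a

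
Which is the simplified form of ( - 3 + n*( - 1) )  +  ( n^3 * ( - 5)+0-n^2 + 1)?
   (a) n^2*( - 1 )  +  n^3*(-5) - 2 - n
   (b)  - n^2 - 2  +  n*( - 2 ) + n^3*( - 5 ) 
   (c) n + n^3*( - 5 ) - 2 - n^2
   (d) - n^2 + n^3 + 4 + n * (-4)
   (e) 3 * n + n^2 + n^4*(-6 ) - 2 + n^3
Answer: a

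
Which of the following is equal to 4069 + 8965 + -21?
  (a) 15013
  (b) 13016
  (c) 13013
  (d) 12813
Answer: c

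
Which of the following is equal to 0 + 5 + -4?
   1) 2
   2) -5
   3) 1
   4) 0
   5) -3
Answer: 3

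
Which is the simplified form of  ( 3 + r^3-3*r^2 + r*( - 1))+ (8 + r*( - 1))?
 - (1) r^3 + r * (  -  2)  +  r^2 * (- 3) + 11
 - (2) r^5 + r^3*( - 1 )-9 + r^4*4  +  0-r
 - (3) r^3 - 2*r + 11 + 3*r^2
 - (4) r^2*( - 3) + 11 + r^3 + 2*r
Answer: 1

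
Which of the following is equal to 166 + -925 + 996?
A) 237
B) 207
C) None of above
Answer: A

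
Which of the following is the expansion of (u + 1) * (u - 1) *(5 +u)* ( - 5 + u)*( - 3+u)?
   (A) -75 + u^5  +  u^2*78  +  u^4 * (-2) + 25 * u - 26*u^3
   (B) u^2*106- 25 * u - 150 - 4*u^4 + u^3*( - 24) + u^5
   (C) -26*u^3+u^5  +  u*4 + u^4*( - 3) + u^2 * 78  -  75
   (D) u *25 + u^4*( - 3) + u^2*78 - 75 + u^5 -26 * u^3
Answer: D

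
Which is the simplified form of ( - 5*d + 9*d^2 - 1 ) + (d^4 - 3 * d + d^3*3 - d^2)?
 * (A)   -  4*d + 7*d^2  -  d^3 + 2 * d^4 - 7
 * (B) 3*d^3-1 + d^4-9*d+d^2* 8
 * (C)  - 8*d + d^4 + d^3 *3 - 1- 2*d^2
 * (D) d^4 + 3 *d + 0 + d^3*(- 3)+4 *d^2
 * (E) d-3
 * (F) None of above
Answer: F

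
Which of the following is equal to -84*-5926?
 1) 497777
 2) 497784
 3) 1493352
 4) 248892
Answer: 2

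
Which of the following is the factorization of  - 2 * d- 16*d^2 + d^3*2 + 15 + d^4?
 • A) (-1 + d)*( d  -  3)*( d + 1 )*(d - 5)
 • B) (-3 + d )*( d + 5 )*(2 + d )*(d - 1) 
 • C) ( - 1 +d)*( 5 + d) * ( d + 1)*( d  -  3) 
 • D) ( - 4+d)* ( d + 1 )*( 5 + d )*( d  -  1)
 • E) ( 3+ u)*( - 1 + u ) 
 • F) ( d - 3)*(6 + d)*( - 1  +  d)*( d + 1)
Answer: C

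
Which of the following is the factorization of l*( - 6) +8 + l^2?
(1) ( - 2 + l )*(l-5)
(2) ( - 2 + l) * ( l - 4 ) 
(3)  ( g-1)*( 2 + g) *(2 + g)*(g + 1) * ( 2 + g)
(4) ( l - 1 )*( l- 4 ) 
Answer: 2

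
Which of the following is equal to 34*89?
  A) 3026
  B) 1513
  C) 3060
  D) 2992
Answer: A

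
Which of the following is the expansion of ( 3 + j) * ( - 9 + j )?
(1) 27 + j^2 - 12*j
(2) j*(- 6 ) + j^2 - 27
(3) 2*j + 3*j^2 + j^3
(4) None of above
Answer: 2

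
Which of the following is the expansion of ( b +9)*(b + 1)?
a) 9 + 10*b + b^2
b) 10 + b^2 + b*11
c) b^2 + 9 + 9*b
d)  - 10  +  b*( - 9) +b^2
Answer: a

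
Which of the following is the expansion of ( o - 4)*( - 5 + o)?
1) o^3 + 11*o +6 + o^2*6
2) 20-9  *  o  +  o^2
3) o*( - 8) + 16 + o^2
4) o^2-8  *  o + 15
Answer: 2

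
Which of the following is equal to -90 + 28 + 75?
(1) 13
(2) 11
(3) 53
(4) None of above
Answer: 1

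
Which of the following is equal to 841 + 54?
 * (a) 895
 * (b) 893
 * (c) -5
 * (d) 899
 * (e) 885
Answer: a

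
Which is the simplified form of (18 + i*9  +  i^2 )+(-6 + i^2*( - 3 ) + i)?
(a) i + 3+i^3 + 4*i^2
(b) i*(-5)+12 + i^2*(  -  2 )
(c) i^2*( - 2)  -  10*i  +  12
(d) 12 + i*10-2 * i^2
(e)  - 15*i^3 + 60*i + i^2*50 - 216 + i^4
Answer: d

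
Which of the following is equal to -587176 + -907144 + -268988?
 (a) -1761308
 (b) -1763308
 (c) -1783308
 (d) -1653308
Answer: b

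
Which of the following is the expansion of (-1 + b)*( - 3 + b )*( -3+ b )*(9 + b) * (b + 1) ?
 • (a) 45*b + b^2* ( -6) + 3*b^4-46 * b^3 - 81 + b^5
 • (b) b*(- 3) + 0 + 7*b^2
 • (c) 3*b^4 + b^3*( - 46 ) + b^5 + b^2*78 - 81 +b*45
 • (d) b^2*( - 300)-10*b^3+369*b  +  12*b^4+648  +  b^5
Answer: c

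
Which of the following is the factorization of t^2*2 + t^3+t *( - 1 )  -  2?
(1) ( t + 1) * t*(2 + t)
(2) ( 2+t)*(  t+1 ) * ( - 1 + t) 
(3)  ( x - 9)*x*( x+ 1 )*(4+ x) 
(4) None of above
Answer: 2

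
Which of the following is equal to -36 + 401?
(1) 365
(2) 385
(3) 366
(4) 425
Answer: 1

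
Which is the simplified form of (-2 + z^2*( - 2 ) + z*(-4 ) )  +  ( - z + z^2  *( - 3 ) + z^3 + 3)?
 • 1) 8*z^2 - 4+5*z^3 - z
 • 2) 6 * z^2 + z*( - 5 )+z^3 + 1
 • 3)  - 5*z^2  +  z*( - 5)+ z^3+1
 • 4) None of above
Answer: 3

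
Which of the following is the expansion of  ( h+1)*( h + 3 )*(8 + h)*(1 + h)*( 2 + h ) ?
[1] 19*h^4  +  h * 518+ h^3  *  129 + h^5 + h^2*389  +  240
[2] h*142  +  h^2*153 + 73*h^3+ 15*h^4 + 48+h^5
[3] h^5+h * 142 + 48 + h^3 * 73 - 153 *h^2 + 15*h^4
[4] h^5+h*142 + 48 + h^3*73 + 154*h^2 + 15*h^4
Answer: 2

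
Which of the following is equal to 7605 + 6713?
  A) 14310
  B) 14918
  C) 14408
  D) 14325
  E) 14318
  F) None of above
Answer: E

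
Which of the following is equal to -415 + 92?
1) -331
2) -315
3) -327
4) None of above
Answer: 4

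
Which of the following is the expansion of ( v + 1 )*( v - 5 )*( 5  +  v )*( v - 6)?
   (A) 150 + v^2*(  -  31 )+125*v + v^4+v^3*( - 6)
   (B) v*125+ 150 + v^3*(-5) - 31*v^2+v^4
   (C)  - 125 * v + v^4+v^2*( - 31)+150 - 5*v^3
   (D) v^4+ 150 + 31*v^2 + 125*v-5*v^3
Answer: B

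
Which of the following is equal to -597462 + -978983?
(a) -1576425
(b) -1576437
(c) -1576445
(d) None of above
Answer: c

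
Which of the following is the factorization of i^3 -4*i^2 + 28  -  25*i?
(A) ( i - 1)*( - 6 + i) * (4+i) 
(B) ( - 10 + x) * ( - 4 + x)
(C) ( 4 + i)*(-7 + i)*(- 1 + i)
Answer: C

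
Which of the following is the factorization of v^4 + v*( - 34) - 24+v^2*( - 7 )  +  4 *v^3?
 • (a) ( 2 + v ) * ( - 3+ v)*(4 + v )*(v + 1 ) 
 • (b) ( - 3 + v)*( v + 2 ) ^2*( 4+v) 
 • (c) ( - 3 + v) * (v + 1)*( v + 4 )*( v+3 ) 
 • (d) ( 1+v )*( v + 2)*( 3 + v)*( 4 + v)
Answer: a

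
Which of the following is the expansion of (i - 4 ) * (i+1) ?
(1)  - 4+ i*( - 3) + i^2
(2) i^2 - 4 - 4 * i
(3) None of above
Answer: 1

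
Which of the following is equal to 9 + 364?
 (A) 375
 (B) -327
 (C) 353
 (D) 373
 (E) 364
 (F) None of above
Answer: D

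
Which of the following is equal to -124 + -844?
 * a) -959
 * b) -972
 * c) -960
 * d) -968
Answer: d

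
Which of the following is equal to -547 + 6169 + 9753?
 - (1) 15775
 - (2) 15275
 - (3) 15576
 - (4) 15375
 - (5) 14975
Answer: 4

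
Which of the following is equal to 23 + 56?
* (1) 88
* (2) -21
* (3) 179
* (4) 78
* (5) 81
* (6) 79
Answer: 6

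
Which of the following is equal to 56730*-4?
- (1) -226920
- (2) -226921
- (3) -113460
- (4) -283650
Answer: 1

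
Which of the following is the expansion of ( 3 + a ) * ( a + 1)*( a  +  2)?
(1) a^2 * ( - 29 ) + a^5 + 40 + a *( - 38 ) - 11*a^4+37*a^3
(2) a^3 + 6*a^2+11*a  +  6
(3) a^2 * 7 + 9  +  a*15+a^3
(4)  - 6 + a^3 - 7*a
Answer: 2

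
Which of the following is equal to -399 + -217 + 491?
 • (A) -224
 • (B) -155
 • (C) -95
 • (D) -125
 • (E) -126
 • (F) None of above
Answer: D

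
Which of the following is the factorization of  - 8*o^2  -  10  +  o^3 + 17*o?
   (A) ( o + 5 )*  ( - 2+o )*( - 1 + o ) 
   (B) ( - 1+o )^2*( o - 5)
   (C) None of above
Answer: C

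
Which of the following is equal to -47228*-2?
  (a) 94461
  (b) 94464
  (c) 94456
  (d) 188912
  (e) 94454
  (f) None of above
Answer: c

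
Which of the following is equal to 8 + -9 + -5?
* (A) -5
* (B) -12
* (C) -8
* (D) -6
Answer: D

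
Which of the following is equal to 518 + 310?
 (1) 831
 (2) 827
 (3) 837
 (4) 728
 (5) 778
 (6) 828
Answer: 6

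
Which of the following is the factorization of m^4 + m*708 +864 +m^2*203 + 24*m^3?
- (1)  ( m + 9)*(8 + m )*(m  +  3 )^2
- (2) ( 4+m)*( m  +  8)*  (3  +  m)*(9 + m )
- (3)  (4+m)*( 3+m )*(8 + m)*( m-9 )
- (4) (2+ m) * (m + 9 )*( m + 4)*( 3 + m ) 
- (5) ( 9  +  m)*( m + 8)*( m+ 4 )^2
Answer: 2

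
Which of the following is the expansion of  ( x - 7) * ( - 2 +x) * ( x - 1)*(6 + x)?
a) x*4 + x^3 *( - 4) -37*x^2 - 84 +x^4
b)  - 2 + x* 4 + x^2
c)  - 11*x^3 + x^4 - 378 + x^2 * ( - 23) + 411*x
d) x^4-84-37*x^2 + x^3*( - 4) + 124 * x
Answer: d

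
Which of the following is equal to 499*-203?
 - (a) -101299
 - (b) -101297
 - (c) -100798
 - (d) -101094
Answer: b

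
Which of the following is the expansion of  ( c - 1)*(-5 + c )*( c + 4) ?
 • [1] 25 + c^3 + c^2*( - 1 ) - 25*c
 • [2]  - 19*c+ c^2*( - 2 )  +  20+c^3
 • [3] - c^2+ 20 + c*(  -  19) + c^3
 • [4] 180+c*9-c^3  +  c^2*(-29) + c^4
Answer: 2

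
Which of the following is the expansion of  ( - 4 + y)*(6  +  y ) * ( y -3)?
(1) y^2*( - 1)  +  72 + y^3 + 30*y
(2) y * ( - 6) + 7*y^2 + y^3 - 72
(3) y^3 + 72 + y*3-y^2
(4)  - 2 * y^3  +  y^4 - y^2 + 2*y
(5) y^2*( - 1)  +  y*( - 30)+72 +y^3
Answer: 5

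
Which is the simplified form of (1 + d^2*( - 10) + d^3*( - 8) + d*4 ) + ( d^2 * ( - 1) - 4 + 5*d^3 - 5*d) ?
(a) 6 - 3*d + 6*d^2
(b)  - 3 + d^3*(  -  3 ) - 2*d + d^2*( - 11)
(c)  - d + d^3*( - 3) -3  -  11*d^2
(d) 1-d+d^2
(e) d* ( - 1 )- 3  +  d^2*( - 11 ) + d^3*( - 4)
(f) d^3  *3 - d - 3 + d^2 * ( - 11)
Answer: c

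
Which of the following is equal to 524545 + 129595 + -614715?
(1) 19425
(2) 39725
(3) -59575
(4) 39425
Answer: 4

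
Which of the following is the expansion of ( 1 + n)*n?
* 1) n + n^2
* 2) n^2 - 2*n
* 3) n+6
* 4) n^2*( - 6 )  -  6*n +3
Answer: 1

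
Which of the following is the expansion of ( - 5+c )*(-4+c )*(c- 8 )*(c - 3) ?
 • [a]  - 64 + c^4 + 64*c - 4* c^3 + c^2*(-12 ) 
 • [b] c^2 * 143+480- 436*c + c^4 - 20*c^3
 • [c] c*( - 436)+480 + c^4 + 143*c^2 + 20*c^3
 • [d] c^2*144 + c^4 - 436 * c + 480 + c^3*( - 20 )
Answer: b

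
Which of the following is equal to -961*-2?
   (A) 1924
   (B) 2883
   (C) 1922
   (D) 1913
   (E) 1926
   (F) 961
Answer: C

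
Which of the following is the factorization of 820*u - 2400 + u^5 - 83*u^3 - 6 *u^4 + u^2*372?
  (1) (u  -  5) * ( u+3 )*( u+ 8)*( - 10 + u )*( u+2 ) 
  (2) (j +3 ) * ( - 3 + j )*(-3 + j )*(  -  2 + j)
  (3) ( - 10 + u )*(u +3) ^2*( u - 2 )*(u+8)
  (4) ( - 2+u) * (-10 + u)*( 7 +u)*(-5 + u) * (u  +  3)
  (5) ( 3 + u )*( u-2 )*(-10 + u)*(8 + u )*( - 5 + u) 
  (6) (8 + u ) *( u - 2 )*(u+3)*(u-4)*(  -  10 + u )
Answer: 5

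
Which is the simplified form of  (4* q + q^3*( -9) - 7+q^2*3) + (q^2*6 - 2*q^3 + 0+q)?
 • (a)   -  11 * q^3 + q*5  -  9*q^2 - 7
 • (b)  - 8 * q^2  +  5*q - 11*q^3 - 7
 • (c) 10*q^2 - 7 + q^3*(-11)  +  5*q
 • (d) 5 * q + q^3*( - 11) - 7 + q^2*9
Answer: d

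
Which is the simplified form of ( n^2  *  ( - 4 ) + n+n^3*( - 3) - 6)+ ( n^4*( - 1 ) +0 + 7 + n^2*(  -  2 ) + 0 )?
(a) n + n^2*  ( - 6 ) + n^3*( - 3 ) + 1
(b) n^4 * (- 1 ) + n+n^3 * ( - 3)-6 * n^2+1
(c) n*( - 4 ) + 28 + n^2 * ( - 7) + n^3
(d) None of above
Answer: b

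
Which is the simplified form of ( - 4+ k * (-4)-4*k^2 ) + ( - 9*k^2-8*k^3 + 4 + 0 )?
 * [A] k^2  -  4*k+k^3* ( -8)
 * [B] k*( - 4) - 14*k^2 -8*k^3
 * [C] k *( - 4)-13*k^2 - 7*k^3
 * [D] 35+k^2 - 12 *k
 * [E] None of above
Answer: E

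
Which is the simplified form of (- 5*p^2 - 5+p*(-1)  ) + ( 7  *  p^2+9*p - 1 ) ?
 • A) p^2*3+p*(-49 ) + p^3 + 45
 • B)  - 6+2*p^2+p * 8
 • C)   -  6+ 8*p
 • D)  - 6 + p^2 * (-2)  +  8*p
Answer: B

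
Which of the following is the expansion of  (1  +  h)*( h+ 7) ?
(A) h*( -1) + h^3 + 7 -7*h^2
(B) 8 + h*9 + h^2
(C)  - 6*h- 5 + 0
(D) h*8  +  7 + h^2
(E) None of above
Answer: D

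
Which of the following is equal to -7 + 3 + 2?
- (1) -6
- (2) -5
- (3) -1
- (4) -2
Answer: 4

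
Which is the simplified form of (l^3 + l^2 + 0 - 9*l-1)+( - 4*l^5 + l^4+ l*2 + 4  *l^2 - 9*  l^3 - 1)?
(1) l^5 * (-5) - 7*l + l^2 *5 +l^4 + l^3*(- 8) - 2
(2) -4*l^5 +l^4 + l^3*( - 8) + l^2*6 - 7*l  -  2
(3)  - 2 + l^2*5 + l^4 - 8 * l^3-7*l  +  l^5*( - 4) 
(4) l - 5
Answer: 3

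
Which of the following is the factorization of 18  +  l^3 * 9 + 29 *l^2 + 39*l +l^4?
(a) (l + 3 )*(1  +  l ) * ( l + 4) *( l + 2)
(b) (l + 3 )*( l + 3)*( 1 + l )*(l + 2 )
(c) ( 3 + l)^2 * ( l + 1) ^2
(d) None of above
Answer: b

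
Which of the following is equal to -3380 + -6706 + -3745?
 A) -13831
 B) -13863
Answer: A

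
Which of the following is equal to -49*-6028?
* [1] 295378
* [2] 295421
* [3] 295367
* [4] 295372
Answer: 4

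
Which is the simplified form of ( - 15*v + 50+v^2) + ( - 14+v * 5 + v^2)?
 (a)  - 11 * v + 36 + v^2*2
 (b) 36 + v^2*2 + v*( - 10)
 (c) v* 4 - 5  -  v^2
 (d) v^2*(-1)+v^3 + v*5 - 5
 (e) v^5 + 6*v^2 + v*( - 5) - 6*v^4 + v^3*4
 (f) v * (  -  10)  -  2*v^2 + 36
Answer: b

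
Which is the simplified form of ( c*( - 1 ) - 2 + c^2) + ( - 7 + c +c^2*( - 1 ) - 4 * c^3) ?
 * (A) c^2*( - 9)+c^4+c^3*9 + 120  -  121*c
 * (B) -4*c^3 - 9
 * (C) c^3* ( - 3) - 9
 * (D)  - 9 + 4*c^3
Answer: B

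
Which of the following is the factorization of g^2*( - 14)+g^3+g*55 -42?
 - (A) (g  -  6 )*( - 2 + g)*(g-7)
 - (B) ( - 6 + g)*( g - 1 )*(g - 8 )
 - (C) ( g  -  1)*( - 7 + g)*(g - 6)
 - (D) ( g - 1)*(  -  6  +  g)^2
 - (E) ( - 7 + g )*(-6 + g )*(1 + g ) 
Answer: C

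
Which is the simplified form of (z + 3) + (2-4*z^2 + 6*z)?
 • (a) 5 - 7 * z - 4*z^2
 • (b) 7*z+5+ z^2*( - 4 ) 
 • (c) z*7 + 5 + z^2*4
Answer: b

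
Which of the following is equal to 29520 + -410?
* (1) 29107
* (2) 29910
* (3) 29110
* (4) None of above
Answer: 3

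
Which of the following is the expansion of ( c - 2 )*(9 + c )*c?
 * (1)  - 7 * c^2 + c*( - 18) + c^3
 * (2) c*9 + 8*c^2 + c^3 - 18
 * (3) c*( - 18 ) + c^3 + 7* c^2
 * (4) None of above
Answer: 3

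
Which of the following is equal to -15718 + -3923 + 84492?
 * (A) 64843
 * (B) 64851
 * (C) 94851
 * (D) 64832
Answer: B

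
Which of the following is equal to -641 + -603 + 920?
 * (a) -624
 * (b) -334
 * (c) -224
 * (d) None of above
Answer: d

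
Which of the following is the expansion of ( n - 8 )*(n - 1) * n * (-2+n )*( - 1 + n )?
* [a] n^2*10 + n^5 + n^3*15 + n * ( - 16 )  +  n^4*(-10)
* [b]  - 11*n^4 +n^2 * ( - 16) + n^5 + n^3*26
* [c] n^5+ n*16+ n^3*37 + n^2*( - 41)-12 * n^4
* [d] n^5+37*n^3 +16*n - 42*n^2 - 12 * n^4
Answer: d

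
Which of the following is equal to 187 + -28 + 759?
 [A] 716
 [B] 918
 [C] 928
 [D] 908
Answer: B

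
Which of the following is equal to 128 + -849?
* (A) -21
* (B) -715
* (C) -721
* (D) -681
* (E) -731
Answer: C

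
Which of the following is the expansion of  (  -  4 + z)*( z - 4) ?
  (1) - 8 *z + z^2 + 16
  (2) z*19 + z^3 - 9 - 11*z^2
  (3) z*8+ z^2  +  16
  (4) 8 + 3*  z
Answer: 1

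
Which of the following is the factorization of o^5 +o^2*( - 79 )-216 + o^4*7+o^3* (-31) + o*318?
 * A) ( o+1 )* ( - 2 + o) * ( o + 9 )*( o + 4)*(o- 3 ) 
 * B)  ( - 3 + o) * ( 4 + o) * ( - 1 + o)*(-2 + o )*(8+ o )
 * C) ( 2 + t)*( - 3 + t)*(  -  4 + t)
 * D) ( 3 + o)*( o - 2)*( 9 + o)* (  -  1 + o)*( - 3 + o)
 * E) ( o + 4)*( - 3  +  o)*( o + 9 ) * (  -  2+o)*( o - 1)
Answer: E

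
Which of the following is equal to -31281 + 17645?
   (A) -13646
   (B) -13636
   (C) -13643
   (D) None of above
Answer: B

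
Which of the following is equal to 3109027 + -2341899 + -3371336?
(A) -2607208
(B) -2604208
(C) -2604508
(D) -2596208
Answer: B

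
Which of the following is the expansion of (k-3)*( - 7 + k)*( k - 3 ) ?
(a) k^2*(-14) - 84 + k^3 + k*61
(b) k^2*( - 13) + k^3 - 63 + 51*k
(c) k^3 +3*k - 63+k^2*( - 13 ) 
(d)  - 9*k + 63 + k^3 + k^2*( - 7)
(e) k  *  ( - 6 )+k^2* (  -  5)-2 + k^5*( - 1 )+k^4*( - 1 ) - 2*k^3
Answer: b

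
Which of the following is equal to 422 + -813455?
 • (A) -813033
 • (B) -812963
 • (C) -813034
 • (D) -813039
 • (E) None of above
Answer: A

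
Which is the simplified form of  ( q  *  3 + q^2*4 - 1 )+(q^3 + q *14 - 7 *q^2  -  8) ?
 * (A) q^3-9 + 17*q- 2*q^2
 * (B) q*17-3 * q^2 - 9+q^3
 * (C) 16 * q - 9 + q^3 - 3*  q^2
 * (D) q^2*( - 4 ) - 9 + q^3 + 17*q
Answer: B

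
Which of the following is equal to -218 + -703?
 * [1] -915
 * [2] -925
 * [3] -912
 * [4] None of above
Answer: 4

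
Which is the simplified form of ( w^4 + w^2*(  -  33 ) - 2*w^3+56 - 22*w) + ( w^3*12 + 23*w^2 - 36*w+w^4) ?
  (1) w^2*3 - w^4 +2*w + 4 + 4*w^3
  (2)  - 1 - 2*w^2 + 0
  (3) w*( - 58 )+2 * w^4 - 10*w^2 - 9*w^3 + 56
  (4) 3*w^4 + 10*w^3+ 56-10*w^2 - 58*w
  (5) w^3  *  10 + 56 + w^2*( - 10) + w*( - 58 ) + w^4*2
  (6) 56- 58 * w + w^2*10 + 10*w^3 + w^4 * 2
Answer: 5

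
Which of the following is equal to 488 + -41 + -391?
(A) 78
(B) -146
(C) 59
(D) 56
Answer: D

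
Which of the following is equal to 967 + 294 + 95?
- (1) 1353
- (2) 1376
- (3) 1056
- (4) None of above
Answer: 4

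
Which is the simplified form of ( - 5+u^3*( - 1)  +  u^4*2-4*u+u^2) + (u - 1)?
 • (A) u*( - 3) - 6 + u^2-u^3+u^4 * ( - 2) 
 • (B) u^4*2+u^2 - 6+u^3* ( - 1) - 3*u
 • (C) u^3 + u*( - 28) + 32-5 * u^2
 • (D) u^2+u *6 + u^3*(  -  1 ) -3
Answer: B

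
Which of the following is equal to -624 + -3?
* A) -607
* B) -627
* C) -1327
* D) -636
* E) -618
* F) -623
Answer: B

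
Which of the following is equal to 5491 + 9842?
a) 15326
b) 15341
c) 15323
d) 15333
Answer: d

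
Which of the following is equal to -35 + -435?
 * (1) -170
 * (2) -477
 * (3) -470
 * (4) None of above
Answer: 3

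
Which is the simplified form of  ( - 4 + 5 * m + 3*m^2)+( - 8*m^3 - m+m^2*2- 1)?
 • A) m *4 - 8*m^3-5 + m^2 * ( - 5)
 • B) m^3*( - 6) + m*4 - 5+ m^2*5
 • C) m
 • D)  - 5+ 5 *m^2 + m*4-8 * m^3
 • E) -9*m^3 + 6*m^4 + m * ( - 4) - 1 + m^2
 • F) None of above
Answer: D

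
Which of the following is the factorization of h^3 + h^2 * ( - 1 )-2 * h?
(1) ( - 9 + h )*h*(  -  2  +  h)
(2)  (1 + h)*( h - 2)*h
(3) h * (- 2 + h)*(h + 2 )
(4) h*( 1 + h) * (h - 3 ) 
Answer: 2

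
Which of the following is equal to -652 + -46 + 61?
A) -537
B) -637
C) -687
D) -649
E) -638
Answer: B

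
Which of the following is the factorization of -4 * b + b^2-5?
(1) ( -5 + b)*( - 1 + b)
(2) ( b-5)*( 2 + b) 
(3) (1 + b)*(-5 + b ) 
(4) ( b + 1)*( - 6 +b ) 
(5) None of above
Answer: 3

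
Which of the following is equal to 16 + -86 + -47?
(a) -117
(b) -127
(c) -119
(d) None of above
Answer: a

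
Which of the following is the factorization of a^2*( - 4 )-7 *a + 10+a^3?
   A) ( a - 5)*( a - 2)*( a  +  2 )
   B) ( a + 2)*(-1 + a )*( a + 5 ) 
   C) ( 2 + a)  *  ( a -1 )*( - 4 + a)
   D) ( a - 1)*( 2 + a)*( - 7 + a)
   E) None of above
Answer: E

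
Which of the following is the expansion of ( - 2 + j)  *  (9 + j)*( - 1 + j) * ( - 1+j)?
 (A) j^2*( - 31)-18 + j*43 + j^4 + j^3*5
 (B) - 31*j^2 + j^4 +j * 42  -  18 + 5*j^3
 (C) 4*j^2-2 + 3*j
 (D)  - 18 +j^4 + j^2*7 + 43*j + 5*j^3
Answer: A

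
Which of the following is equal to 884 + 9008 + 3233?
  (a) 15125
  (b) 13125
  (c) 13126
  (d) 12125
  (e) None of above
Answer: b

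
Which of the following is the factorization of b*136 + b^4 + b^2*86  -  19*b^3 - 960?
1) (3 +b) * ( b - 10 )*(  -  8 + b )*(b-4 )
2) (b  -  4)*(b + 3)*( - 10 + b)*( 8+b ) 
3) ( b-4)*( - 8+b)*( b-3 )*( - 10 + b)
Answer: 1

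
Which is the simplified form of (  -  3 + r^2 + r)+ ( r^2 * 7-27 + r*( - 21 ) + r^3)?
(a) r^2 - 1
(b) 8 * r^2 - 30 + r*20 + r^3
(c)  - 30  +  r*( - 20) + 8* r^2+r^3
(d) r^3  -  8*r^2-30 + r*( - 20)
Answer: c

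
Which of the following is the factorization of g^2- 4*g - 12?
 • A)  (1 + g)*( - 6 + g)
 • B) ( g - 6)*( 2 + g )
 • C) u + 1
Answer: B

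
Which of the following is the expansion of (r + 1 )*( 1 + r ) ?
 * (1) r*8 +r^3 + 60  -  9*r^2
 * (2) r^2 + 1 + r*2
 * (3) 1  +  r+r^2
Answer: 2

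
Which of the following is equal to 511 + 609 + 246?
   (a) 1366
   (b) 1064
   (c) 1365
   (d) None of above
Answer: a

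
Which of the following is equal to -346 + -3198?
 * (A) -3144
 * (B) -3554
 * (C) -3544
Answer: C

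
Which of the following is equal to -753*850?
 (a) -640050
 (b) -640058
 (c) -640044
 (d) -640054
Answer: a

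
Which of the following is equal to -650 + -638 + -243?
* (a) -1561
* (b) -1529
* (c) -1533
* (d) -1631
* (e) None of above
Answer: e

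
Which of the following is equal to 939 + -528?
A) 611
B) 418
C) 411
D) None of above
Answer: C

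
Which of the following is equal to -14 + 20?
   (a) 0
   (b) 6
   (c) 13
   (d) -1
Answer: b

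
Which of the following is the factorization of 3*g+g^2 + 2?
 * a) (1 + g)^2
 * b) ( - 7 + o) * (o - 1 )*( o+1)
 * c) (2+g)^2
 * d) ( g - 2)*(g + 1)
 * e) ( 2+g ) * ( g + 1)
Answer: e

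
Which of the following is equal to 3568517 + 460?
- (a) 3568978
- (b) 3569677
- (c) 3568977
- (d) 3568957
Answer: c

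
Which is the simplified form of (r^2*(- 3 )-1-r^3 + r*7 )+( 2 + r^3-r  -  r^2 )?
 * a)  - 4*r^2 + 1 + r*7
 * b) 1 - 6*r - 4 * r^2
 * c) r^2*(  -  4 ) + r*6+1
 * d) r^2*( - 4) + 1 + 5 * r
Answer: c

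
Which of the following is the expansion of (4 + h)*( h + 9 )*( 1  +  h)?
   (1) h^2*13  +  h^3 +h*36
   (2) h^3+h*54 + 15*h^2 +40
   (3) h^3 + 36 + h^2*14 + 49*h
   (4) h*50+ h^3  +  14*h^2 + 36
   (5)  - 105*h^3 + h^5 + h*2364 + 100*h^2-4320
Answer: 3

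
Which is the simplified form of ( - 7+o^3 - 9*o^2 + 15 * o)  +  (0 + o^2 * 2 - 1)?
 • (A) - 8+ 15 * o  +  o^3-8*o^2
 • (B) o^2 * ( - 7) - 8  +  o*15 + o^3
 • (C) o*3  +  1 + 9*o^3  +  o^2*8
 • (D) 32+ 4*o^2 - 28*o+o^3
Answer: B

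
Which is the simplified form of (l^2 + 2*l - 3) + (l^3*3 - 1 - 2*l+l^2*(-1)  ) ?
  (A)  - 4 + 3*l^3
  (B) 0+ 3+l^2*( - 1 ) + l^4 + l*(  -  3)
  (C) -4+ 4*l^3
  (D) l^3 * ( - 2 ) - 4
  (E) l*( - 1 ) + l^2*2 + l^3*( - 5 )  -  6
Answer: A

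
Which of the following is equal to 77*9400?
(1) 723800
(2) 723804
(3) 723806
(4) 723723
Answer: 1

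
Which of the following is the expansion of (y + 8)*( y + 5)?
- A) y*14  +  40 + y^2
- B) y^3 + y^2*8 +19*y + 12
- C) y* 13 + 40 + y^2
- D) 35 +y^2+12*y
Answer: C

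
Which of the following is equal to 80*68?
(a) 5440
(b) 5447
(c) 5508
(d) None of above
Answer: a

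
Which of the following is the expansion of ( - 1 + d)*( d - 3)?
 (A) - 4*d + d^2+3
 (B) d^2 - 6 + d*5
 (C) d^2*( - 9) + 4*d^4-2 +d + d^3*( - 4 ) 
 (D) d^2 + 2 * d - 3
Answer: A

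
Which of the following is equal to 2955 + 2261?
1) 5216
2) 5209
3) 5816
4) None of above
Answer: 1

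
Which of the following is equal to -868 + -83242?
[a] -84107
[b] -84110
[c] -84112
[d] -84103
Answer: b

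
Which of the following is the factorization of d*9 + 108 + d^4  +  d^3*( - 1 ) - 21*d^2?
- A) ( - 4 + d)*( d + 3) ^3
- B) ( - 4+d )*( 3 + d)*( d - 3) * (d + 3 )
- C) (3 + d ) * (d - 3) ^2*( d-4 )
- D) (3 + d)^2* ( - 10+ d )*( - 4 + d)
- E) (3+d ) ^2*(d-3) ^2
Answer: B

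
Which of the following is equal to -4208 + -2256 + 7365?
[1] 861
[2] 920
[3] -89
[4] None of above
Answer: 4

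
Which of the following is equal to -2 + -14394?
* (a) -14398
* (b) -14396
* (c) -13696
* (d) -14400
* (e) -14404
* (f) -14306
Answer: b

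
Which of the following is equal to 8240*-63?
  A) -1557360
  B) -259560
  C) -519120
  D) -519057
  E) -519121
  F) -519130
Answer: C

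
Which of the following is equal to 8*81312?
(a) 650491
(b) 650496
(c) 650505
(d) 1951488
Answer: b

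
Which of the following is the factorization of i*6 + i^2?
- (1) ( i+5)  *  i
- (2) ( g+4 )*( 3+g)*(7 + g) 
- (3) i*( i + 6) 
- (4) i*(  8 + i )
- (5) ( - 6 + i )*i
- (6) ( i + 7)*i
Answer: 3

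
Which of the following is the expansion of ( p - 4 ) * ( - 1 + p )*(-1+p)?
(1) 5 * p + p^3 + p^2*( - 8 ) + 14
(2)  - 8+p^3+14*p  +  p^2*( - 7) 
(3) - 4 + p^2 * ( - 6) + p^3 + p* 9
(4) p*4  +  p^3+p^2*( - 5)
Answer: 3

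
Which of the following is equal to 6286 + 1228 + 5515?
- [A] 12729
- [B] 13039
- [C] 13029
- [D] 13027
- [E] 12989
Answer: C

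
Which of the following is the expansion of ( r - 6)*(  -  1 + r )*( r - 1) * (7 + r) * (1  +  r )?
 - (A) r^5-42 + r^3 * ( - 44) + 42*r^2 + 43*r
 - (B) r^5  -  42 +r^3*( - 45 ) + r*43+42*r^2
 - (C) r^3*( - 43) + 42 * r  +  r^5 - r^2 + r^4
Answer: A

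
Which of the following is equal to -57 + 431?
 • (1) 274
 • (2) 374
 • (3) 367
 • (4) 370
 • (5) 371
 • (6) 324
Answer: 2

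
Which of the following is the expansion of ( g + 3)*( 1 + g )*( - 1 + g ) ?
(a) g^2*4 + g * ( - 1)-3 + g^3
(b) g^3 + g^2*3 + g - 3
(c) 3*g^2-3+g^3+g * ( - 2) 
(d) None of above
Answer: d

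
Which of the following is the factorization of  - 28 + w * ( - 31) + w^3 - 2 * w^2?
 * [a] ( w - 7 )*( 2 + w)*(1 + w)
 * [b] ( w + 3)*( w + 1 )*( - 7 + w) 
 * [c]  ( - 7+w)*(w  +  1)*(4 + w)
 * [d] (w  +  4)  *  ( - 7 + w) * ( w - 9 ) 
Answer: c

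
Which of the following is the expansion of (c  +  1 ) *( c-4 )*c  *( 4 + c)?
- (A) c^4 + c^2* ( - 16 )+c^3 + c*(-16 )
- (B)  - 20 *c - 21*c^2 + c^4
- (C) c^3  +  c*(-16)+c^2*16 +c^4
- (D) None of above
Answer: A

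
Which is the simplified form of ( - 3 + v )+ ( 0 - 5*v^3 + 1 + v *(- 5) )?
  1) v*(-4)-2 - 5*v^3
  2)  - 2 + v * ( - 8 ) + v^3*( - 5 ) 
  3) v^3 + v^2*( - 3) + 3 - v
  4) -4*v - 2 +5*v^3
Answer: 1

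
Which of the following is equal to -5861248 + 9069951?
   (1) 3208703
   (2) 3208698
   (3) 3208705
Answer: 1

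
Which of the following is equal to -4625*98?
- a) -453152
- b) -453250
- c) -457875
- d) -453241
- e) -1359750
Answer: b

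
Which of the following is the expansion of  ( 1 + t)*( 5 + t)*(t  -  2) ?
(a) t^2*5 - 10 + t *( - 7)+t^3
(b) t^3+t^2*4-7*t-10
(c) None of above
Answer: b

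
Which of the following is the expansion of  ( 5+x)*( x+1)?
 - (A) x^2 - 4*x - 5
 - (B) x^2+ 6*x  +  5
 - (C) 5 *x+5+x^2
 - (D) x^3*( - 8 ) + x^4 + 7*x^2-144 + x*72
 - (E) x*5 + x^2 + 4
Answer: B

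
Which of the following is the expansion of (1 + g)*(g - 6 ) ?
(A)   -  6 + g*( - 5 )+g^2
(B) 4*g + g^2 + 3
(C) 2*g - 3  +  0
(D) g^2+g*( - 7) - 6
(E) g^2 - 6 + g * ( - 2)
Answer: A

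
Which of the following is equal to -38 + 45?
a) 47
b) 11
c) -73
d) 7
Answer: d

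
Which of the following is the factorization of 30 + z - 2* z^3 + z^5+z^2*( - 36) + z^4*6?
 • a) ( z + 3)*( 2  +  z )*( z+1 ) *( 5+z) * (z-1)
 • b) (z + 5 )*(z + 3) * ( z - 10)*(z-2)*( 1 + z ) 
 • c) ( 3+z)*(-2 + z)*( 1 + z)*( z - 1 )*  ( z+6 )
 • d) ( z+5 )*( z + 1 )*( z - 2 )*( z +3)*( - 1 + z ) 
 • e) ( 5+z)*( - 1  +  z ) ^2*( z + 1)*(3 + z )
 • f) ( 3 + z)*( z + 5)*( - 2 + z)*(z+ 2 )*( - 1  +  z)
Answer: d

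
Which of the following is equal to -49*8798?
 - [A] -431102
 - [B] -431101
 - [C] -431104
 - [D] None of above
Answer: A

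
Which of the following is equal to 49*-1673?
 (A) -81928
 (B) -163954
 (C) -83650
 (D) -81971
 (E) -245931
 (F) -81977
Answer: F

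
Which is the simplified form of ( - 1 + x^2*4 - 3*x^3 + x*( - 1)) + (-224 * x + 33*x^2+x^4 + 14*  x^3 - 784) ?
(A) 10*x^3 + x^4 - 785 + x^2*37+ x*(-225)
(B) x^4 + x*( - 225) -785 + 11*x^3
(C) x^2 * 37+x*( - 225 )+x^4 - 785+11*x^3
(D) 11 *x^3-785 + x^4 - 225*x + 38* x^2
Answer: C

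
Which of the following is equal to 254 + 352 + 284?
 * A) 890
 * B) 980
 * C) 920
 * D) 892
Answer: A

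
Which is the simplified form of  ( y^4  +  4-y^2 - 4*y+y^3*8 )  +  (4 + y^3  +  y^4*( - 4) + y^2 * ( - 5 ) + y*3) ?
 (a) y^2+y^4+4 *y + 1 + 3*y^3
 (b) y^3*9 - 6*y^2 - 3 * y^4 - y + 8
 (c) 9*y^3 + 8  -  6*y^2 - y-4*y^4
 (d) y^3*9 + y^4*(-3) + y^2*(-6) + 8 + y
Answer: b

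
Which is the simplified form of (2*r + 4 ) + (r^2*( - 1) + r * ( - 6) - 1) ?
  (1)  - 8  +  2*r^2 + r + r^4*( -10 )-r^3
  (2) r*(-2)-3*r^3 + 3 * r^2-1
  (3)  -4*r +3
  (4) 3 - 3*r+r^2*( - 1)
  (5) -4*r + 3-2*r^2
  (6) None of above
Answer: 6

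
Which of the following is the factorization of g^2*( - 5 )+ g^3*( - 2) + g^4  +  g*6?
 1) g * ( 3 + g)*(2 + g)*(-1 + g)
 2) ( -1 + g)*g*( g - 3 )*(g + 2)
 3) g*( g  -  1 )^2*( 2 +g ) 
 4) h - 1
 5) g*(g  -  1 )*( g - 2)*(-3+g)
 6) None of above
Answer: 2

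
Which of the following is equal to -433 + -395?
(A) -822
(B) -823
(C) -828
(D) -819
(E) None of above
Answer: C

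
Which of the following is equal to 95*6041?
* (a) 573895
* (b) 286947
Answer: a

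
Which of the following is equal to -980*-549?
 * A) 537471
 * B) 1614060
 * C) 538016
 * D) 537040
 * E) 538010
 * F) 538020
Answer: F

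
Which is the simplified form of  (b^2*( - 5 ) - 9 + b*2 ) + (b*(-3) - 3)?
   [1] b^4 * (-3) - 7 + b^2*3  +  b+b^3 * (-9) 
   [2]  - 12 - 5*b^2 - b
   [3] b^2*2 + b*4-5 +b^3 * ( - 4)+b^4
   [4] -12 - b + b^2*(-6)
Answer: 2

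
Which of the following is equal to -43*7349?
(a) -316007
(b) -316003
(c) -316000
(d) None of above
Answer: a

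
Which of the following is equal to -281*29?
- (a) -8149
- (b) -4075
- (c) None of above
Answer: a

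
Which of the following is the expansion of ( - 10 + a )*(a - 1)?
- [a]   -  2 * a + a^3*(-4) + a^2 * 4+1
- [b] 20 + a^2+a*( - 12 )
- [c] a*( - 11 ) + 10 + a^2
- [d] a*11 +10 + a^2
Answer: c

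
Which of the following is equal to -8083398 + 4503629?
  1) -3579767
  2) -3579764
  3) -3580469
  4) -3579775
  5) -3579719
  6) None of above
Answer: 6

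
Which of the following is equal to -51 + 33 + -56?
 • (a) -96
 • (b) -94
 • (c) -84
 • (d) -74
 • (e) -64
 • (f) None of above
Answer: d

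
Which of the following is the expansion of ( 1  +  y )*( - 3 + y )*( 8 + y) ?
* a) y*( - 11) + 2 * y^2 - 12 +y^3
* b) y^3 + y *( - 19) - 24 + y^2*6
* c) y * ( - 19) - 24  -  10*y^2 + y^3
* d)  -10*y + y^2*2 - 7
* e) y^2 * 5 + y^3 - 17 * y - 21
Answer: b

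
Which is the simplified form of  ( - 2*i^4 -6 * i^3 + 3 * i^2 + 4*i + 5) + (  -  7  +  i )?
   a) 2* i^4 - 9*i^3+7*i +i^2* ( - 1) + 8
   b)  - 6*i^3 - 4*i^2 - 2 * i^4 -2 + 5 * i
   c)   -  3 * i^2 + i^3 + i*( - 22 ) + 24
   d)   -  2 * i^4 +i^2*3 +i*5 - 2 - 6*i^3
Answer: d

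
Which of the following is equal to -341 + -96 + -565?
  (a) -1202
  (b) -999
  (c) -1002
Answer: c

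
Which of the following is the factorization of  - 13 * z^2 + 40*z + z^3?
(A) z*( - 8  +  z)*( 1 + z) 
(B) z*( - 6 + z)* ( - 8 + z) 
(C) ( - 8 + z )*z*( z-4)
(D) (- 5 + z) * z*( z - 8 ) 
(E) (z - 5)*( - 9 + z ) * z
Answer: D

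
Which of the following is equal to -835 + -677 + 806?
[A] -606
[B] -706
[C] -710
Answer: B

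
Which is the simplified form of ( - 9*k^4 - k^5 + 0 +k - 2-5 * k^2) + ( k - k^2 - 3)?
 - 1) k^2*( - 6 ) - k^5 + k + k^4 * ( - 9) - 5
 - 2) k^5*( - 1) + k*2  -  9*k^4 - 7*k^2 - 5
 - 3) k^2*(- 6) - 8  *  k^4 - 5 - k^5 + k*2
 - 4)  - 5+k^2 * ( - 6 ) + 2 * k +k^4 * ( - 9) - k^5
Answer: 4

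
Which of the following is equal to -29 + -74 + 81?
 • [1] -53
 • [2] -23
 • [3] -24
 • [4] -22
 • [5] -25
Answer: 4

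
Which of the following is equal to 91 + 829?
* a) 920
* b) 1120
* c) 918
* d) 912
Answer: a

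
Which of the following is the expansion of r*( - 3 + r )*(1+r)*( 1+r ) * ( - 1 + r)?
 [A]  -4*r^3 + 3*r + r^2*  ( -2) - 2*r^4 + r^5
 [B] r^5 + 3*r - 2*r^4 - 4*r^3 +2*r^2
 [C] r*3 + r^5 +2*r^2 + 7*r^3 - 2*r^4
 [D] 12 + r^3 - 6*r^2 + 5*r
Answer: B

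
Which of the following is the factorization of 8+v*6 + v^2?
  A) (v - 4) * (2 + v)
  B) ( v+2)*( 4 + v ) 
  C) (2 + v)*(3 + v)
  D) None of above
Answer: B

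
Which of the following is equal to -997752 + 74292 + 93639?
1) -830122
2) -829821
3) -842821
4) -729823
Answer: 2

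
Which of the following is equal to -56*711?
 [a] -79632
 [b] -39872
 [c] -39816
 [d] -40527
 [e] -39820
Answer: c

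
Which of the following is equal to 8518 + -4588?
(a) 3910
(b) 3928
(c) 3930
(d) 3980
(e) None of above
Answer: c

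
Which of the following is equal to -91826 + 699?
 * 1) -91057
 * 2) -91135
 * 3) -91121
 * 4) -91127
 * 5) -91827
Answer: 4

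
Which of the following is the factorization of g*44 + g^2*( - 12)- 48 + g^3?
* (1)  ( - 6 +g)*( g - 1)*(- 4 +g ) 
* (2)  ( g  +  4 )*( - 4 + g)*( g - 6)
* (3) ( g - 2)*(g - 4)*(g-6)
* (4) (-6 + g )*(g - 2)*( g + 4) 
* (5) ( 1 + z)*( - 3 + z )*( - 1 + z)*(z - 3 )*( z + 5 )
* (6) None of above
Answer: 3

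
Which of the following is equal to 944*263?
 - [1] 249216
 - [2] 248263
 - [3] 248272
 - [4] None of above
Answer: 3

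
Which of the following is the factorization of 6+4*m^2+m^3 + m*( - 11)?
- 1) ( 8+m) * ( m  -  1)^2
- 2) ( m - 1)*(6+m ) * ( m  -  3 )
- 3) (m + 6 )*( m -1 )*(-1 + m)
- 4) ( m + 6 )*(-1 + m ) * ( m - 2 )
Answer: 3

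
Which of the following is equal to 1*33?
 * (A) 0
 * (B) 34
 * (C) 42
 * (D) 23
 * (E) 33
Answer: E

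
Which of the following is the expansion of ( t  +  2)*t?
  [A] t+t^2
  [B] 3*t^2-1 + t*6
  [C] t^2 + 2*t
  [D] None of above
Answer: C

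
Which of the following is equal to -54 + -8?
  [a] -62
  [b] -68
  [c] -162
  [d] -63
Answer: a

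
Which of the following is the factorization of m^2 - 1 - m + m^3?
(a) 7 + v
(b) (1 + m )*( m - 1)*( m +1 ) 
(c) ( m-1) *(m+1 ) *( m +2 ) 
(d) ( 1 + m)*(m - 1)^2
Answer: b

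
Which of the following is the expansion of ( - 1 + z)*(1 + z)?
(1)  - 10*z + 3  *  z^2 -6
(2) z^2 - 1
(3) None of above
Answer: 2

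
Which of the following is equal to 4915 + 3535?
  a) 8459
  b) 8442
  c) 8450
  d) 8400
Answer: c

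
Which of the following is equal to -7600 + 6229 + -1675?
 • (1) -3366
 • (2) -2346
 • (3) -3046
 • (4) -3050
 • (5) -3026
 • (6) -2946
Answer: 3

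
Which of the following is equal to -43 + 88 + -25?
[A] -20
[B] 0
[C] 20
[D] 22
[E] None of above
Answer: C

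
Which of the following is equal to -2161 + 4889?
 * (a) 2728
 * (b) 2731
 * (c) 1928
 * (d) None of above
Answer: a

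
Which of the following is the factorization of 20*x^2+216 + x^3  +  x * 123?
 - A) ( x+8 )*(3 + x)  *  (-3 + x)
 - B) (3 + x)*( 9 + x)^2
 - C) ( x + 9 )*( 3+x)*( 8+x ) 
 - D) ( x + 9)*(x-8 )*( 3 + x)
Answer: C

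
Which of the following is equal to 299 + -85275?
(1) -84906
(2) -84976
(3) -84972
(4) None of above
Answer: 2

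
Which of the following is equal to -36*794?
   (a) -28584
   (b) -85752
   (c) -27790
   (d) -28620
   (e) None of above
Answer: a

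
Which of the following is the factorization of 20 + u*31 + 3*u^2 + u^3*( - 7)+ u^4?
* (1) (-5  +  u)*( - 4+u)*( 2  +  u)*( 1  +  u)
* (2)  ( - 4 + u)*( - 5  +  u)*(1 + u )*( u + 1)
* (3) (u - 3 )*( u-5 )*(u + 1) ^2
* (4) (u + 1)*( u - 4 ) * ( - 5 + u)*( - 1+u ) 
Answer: 2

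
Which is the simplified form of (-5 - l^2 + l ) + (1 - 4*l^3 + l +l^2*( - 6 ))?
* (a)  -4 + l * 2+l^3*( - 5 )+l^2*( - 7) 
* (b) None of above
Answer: b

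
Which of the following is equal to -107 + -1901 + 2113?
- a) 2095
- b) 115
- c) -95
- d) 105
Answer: d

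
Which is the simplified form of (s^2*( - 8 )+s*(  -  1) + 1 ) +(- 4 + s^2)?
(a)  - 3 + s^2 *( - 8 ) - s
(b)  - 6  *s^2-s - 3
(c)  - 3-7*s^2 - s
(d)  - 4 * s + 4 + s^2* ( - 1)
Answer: c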